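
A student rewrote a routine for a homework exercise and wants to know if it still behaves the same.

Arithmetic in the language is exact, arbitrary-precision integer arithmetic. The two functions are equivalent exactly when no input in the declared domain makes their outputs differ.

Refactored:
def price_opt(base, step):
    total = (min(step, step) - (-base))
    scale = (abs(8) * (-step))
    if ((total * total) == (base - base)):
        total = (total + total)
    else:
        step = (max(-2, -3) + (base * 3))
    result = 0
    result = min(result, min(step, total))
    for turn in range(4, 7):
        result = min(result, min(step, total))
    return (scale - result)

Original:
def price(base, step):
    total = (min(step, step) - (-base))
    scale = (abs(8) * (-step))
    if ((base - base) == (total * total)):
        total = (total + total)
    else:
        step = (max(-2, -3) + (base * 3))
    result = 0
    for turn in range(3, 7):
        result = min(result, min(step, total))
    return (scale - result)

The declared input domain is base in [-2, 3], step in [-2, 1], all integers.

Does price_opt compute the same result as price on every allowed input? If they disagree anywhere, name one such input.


Although min/max/abs usage differs, and statement counts differ, and loop structure differs, 24/24 inputs agree.
verdict: equivalent


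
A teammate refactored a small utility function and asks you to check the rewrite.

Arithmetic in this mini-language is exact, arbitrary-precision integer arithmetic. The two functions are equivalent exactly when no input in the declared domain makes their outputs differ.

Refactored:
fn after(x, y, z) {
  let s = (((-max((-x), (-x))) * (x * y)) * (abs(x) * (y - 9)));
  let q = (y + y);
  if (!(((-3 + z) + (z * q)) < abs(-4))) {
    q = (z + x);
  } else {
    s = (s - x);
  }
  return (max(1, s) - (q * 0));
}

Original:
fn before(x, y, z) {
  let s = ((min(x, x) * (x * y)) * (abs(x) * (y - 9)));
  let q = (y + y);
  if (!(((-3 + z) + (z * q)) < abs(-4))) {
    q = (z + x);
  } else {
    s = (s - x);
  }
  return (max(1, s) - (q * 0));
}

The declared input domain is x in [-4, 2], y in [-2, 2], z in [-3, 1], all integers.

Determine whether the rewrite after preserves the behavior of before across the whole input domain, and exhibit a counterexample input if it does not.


Side by side, the visible changes include: min/max/abs usage differs.
One worked example (x=1, y=1, z=0) — before: s = -8; q = 2; (!(((-3 + z) + (z * q)) < abs(-4))) -> false; s = -9; return 1; after: s = -8; q = 2; (!(((-3 + z) + (z * q)) < abs(-4))) -> false; s = -9; return 1; agreement on 1.
Checked all 175 inputs in the declared domain: the outputs agree on every one.
verdict: equivalent


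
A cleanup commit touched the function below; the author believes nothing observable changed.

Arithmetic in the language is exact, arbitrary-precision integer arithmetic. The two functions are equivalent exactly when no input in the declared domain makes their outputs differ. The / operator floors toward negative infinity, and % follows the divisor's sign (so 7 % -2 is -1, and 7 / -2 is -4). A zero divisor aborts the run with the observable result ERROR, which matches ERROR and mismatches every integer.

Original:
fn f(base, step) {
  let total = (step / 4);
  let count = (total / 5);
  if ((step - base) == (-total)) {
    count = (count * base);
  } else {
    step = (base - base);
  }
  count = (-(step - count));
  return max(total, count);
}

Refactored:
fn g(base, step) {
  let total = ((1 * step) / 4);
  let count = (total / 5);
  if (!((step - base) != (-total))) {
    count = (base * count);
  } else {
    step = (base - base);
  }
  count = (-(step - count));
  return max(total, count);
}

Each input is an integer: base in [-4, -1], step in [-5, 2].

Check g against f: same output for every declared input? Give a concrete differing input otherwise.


The two versions differ — the changes include boolean connective usage differs, plus comparison usage differs, plus arithmetic usage differs, plus constant usage differs.
Tracing base=-2, step=-5: f: total becomes -2; next count becomes -1; next ((step - base) == (-total)) evaluates to false; next step becomes 0; next count becomes -1; next final value -1 | g: total becomes -2; next count becomes -1; next (!((step - base) != (-total))) evaluates to false; next step becomes 0; next count becomes -1; next final value -1 — matching result -1.
Sweeping the whole domain (32 inputs) finds no disagreement.
verdict: equivalent


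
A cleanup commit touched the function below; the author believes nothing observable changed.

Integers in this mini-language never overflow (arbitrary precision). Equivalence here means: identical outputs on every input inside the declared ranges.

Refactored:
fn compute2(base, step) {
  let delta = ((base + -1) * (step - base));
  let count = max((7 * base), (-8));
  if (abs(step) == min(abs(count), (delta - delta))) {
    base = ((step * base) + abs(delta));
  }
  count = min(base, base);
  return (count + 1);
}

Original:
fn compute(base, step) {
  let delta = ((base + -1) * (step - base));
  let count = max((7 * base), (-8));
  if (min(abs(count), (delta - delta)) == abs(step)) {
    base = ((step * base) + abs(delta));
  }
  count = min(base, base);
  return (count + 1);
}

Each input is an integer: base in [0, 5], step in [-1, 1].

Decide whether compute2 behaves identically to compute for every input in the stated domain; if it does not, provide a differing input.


Reading the diff, among the changes: same computation, different form.
One worked example (base=5, step=0) — compute: delta = -20; count = 35; (min(abs(count), (delta - delta)) == abs(step)) -> true; base = 20; count = 20; return 21; compute2: delta = -20; count = 35; (abs(step) == min(abs(count), (delta - delta))) -> true; base = 20; count = 20; return 21; agreement on 21.
An exhaustive pass over the 18 declared inputs shows identical outputs.
verdict: equivalent


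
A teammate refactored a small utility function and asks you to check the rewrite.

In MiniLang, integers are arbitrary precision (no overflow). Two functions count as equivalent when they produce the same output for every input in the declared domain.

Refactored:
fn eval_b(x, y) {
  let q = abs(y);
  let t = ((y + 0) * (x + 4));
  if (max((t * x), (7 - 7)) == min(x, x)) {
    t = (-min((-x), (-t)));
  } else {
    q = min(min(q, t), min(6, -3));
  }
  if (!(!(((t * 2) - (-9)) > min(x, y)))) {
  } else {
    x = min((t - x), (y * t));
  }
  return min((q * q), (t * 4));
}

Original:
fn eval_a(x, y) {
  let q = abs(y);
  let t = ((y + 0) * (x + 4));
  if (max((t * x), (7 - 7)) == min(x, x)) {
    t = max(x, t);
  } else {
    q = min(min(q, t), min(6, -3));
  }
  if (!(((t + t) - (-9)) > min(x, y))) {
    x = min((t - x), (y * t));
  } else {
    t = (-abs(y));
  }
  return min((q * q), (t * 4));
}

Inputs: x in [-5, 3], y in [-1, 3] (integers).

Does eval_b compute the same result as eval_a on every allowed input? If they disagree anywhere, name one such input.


x=-5, y=-1 yields -4 from eval_a but 4 from eval_b.
verdict: not equivalent; witness: x=-5, y=-1


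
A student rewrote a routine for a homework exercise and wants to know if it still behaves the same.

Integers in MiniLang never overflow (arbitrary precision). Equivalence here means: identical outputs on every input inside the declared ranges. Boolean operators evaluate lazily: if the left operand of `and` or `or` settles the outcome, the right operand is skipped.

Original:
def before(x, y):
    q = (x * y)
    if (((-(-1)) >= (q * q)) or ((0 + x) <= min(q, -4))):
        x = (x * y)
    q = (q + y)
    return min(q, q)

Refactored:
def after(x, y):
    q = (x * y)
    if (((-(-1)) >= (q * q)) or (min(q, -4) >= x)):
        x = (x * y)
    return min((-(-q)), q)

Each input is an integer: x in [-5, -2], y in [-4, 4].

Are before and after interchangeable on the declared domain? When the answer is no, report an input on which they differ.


The rewrite breaks on x=-5, y=-4, where the results are 16 and 20.
before: q = 20; (((-(-1)) >= (q * q)) or ((0 + x) <= min(q, -4))) -> true; x = 20; q = 16; return 16
after: q = 20; (((-(-1)) >= (q * q)) or (min(q, -4) >= x)) -> true; x = 20; return 20
verdict: not equivalent; witness: x=-5, y=-4


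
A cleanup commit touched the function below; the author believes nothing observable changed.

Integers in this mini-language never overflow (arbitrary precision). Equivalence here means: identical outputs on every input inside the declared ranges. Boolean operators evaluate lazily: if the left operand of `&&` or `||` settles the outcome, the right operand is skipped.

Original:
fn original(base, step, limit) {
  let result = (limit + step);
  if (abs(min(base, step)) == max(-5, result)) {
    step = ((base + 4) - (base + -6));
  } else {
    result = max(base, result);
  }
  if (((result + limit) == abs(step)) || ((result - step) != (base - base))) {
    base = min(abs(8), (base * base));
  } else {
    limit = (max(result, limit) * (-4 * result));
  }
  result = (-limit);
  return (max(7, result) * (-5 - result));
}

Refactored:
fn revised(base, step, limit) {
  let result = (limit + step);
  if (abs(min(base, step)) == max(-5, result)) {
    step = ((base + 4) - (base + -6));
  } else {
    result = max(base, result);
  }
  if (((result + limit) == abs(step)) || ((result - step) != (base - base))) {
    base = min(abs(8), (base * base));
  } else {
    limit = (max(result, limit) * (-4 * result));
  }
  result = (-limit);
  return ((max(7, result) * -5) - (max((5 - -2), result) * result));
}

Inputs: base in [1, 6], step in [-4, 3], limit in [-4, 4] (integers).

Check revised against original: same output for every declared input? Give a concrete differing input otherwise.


Behavior is preserved: although min/max/abs usage differs, plus arithmetic usage differs, plus constant usage differs, the outputs never diverge.
Spot check at base=5, step=3, limit=2 — original: result = 5; (abs(min(base, step)) == max(-5, result)) -> false; result = 5; (((result + limit) == abs(step)) || ((result - step) != (base - base))) -> true; base = 8; result = -2; return -21. revised: result = 5; (abs(min(base, step)) == max(-5, result)) -> false; result = 5; (((result + limit) == abs(step)) || ((result - step) != (base - base))) -> true; base = 8; result = -2; return -21. Both give -21.
Sweeping the whole domain (432 inputs) finds no disagreement.
verdict: equivalent


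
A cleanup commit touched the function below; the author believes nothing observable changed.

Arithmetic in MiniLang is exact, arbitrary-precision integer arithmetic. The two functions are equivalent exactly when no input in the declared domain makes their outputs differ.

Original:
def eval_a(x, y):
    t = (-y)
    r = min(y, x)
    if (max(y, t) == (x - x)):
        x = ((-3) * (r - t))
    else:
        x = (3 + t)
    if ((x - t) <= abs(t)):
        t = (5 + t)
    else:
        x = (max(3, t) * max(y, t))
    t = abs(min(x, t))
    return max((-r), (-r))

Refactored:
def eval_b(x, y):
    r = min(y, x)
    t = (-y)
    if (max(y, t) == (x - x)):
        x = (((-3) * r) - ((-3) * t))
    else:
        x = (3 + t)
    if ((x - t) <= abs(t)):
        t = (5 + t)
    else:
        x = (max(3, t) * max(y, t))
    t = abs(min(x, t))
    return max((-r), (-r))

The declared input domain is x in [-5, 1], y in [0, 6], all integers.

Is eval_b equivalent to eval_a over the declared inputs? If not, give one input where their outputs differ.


The two are interchangeable: arithmetic usage differs; and constant usage differs, and every declared input agrees.
One worked example (x=0, y=4) — eval_a: t=-4, then r=0, then (max(y, t) == (x - x)) is false, then x=-1, then ((x - t) <= abs(t)) is true, then t=1, then t=1, then returns 0; eval_b: r=0, then t=-4, then (max(y, t) == (x - x)) is false, then x=-1, then ((x - t) <= abs(t)) is true, then t=1, then t=1, then returns 0; agreement on 0.
Sweeping the whole domain (49 inputs) finds no disagreement.
verdict: equivalent


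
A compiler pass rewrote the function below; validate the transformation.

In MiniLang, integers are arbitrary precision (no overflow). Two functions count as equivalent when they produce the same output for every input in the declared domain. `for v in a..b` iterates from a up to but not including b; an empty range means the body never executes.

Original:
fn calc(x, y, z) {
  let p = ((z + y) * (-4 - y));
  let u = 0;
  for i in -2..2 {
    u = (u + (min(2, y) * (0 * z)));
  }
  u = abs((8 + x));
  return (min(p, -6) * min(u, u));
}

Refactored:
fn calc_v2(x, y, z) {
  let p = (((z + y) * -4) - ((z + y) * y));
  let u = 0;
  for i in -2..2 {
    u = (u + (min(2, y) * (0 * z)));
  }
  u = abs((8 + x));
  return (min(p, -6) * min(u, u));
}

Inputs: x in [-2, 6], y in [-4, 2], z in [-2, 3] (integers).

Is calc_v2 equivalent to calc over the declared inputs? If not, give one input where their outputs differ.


This is a faithful refactor — arithmetic usage differs, but the computed results match everywhere.
Tracing x=4, y=2, z=3: calc: p := -30 | u := 0 | iter i=-2: | u := 0 | iter i=-1: | u := 0 | iter i=0: | u := 0 | iter i=1: | u := 0 | u := 12 | result -360 | calc_v2: p := -30 | u := 0 | iter i=-2: | u := 0 | iter i=-1: | u := 0 | iter i=0: | u := 0 | iter i=1: | u := 0 | u := 12 | result -360 — matching result -360.
Every one of the 378 inputs gives matching results.
verdict: equivalent


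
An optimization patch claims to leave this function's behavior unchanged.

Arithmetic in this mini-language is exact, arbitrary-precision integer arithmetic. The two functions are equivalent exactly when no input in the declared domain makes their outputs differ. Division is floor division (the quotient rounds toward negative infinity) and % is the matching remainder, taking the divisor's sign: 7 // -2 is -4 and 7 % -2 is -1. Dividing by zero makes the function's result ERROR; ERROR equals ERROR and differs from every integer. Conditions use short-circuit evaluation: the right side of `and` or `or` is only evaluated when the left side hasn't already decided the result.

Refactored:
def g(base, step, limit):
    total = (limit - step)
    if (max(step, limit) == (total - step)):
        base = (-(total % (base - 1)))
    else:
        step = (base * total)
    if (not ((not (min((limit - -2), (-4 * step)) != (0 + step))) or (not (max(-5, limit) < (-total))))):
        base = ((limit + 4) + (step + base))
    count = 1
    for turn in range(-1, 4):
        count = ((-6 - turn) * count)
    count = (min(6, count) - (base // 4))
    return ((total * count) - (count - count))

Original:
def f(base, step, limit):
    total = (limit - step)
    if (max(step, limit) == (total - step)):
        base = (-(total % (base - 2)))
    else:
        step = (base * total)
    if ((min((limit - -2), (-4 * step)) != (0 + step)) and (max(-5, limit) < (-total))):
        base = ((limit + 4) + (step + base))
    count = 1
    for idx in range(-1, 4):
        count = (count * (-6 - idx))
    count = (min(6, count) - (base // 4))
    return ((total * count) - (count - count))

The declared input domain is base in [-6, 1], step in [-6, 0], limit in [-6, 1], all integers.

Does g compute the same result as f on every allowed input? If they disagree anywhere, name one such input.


Consider the input base=-3, step=-2, limit=-6.
f: total becomes -4; next (max(step, limit) == (total - step)) evaluates to true; next base becomes 4; next ((min((limit - -2), (-4 * step)) != (0 + step)) and (max(-5, limit) < (-total))) evaluates to true; next base becomes 0; next count becomes 1; next at idx=-1:; next count becomes -5; next at idx=0:; next count becomes 30; next at idx=1:; next count becomes -210; next at idx=2:; next count becomes 1680; next at idx=3:; next count becomes -15120; next count becomes -15120; next final value 60480
g: total becomes -4; next (max(step, limit) == (total - step)) evaluates to true; next base becomes 0; next (not ((not (min((limit - -2), (-4 * step)) != (0 + step))) or (not (max(-5, limit) < (-total))))) evaluates to true; next base becomes -4; next count becomes 1; next at turn=-1:; next count becomes -5; next at turn=0:; next count becomes 30; next at turn=1:; next count becomes -210; next at turn=2:; next count becomes 1680; next at turn=3:; next count becomes -15120; next count becomes -15119; next final value 60476
60480 != 60476, so the rewrite changes behavior.
verdict: not equivalent; witness: base=-3, step=-2, limit=-6


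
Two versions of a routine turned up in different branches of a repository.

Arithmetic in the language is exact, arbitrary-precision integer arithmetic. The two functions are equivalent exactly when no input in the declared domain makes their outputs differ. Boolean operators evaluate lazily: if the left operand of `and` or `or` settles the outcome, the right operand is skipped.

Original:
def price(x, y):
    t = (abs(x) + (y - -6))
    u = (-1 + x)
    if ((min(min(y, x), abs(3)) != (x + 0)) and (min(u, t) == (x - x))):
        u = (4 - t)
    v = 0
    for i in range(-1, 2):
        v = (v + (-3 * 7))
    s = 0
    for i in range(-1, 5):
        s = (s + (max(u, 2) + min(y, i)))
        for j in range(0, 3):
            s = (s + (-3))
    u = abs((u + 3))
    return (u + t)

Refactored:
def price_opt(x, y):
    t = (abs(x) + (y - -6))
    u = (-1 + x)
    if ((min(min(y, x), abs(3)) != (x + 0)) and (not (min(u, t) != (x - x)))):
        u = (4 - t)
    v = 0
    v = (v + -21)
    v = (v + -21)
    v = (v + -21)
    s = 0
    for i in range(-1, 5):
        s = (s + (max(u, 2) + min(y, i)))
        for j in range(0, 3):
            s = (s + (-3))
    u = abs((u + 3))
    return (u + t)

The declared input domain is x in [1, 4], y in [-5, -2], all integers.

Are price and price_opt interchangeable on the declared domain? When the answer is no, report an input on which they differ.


Although comparison usage differs, plus arithmetic usage differs, plus boolean connective usage differs, plus constant usage differs, plus loop structure differs, plus statement counts differ, 16/16 inputs agree.
verdict: equivalent


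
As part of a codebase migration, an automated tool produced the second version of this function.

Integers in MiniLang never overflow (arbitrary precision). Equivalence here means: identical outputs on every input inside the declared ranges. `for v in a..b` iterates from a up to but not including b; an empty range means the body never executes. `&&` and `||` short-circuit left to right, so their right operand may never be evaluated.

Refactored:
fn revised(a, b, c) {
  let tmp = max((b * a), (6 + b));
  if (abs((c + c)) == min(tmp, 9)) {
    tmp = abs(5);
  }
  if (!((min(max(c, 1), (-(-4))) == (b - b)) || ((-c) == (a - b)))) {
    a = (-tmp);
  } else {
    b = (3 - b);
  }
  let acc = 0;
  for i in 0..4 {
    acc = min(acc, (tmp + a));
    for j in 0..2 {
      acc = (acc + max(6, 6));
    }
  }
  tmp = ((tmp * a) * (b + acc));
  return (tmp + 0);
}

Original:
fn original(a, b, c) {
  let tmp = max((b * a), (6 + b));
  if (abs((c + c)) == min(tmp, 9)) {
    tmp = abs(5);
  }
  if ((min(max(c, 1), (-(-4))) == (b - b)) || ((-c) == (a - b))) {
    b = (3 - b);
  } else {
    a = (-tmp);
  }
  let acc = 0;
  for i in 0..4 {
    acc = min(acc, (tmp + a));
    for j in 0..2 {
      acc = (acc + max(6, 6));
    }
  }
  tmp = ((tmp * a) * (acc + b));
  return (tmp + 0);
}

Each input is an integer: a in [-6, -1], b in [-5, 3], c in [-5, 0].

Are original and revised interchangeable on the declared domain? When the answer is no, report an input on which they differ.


Although boolean connective usage differs, 324/324 inputs agree.
verdict: equivalent


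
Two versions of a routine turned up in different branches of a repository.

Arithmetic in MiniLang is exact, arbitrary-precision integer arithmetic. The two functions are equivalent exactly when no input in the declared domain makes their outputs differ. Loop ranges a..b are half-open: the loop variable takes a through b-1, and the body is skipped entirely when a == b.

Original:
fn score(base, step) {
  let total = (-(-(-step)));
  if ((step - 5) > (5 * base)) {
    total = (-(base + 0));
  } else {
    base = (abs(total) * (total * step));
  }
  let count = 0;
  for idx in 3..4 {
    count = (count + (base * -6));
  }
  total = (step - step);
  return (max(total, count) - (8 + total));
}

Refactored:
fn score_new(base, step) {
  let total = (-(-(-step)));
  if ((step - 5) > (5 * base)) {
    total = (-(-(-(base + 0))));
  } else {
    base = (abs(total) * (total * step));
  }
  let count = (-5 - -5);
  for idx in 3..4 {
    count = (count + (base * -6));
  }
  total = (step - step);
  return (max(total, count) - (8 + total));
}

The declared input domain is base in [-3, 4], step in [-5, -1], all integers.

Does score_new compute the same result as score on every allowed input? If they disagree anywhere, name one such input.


Side by side, the visible changes include: arithmetic usage differs, plus constant usage differs.
Tracing base=2, step=-1: score: total := 1 | ((step - 5) > (5 * base)): false | base := -1 | count := 0 | iter idx=3: | count := 6 | total := 0 | result -2 | score_new: total := 1 | ((step - 5) > (5 * base)): false | base := -1 | count := 0 | iter idx=3: | count := 6 | total := 0 | result -2 — matching result -2.
Checked all 40 inputs in the declared domain: the outputs agree on every one.
verdict: equivalent


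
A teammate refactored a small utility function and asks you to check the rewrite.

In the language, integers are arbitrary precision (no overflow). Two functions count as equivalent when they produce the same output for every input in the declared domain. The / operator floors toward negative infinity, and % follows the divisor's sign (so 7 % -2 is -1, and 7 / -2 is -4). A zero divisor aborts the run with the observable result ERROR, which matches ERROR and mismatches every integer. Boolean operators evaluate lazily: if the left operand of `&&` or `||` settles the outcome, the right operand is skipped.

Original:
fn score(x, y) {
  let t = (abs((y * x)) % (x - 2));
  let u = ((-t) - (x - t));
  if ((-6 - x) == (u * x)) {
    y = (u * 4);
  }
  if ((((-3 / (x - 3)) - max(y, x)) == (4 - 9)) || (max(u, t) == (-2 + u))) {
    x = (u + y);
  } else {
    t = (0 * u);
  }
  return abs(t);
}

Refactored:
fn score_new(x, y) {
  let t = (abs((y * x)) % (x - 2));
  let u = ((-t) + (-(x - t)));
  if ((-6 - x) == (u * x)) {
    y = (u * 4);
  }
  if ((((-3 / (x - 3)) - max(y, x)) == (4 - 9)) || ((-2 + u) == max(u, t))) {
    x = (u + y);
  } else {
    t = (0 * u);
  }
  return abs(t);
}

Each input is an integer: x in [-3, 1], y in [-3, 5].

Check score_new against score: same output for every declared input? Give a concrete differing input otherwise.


Differences: arithmetic usage differs — yet all 45 inputs agree.
verdict: equivalent


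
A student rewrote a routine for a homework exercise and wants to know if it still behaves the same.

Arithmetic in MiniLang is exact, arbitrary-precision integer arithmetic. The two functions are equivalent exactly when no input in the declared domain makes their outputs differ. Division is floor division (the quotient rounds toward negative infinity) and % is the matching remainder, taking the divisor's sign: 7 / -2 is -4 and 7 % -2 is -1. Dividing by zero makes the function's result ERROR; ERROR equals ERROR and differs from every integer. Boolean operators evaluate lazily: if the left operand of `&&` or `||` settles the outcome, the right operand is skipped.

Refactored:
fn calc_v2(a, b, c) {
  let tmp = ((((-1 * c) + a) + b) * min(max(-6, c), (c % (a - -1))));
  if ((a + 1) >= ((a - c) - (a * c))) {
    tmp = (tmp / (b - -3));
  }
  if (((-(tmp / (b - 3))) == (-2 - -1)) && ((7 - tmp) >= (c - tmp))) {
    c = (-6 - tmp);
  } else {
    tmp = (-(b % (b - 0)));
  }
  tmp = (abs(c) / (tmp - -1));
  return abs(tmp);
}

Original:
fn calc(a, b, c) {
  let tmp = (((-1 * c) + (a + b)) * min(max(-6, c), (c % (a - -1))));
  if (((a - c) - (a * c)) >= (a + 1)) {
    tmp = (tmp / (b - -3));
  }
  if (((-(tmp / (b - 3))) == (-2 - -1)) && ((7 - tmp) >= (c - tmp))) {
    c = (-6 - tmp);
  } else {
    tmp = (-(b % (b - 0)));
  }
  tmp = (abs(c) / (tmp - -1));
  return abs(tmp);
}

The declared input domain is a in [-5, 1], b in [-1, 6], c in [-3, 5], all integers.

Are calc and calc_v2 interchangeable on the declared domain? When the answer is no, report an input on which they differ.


Take a=-5, b=5, c=1.
calc: tmp = 3; (((a - c) - (a * c)) >= (a + 1)) -> true; tmp = 0; (((-(tmp / (b - 3))) == (-2 - -1)) && ((7 - tmp) >= (c - tmp))) -> false; tmp = 0; tmp = 1; return 1
calc_v2: tmp = 3; ((a + 1) >= ((a - c) - (a * c))) -> false; (((-(tmp / (b - 3))) == (-2 - -1)) && ((7 - tmp) >= (c - tmp))) -> true; c = -9; tmp = 2; return 2
1 and 2 differ, so these are not the same function on this domain.
verdict: not equivalent; witness: a=-5, b=5, c=1


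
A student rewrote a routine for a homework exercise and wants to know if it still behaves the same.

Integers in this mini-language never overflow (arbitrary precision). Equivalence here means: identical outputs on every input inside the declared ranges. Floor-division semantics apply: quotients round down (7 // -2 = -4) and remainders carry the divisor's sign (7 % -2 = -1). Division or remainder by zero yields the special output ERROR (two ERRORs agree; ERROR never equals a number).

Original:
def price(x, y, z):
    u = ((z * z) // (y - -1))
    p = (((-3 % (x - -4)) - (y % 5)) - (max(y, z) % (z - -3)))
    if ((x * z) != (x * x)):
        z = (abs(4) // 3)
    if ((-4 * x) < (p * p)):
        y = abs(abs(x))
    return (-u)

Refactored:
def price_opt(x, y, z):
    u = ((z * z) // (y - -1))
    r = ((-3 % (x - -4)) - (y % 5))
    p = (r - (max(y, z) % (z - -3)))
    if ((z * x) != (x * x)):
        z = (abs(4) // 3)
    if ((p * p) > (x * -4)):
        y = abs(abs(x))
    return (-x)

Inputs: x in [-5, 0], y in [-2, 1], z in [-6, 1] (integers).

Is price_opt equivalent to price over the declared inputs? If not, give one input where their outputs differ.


Consider the input x=-5, y=-2, z=-6.
price: u = -36; p = -1; ((x * z) != (x * x)) -> true; z = 1; ((-4 * x) < (p * p)) -> false; return 36
price_opt: u = -36; r = -3; p = -1; ((z * x) != (x * x)) -> true; z = 1; ((p * p) > (x * -4)) -> false; return 5
36 against 5: the behavior changed.
verdict: not equivalent; witness: x=-5, y=-2, z=-6


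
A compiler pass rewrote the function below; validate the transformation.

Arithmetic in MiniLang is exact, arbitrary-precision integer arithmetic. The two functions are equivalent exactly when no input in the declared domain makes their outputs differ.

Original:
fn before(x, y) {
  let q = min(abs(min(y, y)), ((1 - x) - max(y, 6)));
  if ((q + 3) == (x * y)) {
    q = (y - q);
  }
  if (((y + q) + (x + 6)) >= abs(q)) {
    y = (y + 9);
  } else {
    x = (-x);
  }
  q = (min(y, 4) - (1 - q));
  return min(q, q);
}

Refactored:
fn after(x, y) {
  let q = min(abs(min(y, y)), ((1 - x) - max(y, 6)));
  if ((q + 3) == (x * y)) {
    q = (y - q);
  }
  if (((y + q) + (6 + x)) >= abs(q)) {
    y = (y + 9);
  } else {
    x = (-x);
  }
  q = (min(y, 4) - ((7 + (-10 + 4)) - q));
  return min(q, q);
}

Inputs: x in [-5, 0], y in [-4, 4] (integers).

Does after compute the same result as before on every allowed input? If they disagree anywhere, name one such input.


Equivalent — the differences include arithmetic usage differs, plus constant usage differs, yet no declared input distinguishes the two.
As a probe, take x=-5, y=4: before runs q := 0 | ((q + 3) == (x * y)): false | (((y + q) + (x + 6)) >= abs(q)): true | y := 13 | q := 3 | result 3; after runs q := 0 | ((q + 3) == (x * y)): false | (((y + q) + (6 + x)) >= abs(q)): true | y := 13 | q := 3 | result 3; both end at 3.
Across all 54 domain points the two functions coincide.
verdict: equivalent


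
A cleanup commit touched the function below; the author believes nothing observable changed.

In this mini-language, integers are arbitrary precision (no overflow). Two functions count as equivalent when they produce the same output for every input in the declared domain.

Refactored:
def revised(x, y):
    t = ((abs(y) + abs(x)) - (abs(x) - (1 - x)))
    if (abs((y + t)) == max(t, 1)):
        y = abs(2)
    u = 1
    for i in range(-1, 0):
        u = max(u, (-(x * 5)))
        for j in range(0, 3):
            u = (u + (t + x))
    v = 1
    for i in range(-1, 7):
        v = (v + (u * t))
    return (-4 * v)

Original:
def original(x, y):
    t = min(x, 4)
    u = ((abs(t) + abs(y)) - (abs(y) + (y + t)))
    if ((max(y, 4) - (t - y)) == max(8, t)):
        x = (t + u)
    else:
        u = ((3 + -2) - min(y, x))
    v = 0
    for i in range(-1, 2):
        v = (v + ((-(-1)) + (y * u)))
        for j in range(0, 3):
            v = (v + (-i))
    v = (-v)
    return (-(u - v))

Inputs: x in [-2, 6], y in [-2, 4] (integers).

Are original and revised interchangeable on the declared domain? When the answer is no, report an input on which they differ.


These are not equivalent — on x=-2, y=-2 the outputs split (12 vs -3044).
original: t=-2, then u=6, then ((max(y, 4) - (t - y)) == max(8, t)) is false, then u=3, then v=0, then (i=-1), then v=-5, then (j=0), then v=-4, then (j=1), then v=-3, then (j=2), then v=-2, then (i=0), then v=-7, then (j=0), then v=-7, then (j=1), then v=-7, then (j=2), then v=-7, then (i=1), then v=-12, then (j=0), then v=-13, then (j=1), then v=-14, then (j=2), then v=-15, then v=15, then returns 12
revised: t=5, then (abs((y + t)) == max(t, 1)) is false, then u=1, then (i=-1), then u=10, then (j=0), then u=13, then (j=1), then u=16, then (j=2), then u=19, then v=1, then (i=-1), then v=96, then (i=0), then v=191, then (i=1), then v=286, then (i=2), then v=381, then (i=3), then v=476, then (i=4), then v=571, then (i=5), then v=666, then (i=6), then v=761, then returns -3044
verdict: not equivalent; witness: x=-2, y=-2


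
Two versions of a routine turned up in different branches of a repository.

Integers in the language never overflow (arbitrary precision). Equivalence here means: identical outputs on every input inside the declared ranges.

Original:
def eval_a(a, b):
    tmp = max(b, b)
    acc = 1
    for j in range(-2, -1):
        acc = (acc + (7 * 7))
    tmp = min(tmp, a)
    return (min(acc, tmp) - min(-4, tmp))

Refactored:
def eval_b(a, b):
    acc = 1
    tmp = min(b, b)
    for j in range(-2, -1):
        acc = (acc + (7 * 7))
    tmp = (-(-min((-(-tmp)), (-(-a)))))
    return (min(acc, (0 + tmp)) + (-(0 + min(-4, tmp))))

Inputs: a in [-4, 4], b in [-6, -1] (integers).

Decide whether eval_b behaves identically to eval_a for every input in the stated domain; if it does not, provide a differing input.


Equivalent. The edit looks behavioral (`max(b, b)` became `min(b, b)`), but over these ranges it never changes the outcome.
Every one of the 54 inputs gives matching results.
Tracing a=-1, b=-6: eval_a: tmp becomes -6; next acc becomes 1; next at j=-2:; next acc becomes 50; next tmp becomes -6; next final value 0 | eval_b: acc becomes 1; next tmp becomes -6; next at j=-2:; next acc becomes 50; next tmp becomes -6; next final value 0 — matching result 0.
verdict: equivalent


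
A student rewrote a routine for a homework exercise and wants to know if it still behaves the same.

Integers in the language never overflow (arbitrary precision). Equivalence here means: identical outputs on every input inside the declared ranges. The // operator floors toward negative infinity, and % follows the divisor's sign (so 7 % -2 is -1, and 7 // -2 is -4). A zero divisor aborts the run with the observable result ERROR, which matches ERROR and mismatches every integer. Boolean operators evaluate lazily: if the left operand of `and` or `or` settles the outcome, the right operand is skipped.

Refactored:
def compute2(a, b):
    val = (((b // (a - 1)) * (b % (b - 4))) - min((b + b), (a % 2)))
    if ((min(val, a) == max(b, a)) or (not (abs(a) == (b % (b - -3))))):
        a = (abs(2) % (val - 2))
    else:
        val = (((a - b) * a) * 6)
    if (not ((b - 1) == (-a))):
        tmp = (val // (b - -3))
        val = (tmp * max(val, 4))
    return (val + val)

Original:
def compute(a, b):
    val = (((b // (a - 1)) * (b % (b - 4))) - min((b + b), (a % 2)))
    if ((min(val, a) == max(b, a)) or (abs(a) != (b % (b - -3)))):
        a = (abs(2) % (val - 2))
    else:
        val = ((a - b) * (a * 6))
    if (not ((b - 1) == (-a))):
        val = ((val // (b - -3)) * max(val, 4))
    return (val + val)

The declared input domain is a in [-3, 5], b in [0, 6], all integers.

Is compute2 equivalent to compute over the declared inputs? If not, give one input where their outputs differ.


Side by side, the visible changes include: comparison usage differs; local variable names differ; statement counts differ; boolean connective usage differs.
Tracing a=2, b=4: compute: division by zero -> ERROR | compute2: division by zero -> ERROR — matching result ERROR.
Sweeping the whole domain (63 inputs) finds no disagreement.
verdict: equivalent


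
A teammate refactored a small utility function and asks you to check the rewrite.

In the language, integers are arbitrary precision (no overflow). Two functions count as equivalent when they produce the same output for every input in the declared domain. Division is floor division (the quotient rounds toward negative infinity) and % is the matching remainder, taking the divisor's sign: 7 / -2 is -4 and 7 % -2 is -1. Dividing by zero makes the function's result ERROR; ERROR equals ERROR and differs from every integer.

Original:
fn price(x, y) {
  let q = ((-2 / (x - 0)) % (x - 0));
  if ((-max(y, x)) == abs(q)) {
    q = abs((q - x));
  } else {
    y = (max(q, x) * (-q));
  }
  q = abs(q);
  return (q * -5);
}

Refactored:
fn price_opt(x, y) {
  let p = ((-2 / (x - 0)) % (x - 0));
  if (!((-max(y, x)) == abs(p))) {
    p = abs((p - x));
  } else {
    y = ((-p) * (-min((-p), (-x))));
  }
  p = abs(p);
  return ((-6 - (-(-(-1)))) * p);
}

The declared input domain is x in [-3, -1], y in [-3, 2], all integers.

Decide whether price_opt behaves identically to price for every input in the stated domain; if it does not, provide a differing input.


Take x=-3, y=-3.
price: q=0, then ((-max(y, x)) == abs(q)) is false, then y=0, then q=0, then returns 0
price_opt: p=0, then (!((-max(y, x)) == abs(p))) is true, then p=3, then p=3, then returns -15
0 != -15, so the rewrite changes behavior.
verdict: not equivalent; witness: x=-3, y=-3


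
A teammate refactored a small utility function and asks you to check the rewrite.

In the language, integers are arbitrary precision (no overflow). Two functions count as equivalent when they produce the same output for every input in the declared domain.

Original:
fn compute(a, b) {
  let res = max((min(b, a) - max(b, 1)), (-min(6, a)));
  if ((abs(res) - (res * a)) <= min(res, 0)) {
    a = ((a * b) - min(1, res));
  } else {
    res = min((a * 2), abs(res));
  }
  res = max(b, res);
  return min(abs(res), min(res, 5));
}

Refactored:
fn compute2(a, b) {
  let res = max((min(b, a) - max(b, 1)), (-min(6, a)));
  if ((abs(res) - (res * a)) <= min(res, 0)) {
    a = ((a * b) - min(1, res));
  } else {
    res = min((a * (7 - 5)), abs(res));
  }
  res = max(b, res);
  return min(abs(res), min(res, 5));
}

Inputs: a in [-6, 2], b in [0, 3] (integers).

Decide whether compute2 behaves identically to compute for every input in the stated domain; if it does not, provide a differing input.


This is a faithful refactor — constant usage differs; arithmetic usage differs, but the computed results match everywhere.
As a probe, take a=-6, b=2: compute runs res=6, then ((abs(res) - (res * a)) <= min(res, 0)) is false, then res=-12, then res=2, then returns 2; compute2 runs res=6, then ((abs(res) - (res * a)) <= min(res, 0)) is false, then res=-12, then res=2, then returns 2; both end at 2.
Sweeping the whole domain (36 inputs) finds no disagreement.
verdict: equivalent


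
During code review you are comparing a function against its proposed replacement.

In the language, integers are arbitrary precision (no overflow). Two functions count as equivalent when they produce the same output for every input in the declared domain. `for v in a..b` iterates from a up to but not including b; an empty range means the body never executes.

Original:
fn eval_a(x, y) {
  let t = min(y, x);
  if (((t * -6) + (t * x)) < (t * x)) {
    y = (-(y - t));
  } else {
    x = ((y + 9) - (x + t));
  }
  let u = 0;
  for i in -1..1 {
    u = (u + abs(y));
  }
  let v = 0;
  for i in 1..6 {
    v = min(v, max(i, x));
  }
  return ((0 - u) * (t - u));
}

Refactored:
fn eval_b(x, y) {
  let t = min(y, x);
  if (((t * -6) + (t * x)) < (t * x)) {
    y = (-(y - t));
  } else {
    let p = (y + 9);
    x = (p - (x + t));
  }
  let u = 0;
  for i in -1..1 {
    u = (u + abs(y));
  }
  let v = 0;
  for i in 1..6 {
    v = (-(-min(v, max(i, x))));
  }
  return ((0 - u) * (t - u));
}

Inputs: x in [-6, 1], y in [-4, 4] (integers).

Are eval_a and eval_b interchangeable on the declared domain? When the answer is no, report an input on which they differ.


Side by side, the visible changes include: statement counts differ; and local variable names differ.
Spot check at x=1, y=1 — eval_a: t becomes 1; next (((t * -6) + (t * x)) < (t * x)) evaluates to true; next y becomes 0; next u becomes 0; next at i=-1:; next u becomes 0; next at i=0:; next u becomes 0; next v becomes 0; next at i=1:; next v becomes 0; next at i=2:; next v becomes 0; next at i=3:; next v becomes 0; next at i=4:; next v becomes 0; next at i=5:; next v becomes 0; next final value 0. eval_b: t becomes 1; next (((t * -6) + (t * x)) < (t * x)) evaluates to true; next y becomes 0; next u becomes 0; next at i=-1:; next u becomes 0; next at i=0:; next u becomes 0; next v becomes 0; next at i=1:; next v becomes 0; next at i=2:; next v becomes 0; next at i=3:; next v becomes 0; next at i=4:; next v becomes 0; next at i=5:; next v becomes 0; next final value 0. Both give 0.
Across all 72 domain points the two functions coincide.
verdict: equivalent


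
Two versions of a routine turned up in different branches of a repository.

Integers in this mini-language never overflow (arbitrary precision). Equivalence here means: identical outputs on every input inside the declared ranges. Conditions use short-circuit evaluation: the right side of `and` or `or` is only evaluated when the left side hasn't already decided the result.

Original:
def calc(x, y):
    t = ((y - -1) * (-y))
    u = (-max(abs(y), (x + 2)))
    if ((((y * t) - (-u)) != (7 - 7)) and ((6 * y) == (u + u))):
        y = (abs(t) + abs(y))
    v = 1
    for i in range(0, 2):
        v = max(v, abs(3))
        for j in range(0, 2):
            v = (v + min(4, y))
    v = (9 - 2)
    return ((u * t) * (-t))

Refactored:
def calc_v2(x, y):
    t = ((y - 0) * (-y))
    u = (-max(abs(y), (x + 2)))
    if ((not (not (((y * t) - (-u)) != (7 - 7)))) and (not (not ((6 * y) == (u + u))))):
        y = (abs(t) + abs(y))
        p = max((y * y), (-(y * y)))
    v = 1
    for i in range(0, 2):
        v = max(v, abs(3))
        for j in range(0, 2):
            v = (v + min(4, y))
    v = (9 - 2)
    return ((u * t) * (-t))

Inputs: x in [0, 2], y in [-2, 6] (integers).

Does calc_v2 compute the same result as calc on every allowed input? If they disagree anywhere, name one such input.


Try x=0, y=-2.
calc: t = -2; u = -2; ((((y * t) - (-u)) != (7 - 7)) and ((6 * y) == (u + u))) -> false; v = 1; [i=0]; v = 3; [j=0]; v = 1; [j=1]; v = -1; [i=1]; v = 3; [j=0]; v = 1; [j=1]; v = -1; v = 7; return 8
calc_v2: t = -4; u = -2; ((not (not (((y * t) - (-u)) != (7 - 7)))) and (not (not ((6 * y) == (u + u))))) -> false; v = 1; [i=0]; v = 3; [j=0]; v = 1; [j=1]; v = -1; [i=1]; v = 3; [j=0]; v = 1; [j=1]; v = -1; v = 7; return 32
8 vs 32 — the two versions disagree here.
verdict: not equivalent; witness: x=0, y=-2


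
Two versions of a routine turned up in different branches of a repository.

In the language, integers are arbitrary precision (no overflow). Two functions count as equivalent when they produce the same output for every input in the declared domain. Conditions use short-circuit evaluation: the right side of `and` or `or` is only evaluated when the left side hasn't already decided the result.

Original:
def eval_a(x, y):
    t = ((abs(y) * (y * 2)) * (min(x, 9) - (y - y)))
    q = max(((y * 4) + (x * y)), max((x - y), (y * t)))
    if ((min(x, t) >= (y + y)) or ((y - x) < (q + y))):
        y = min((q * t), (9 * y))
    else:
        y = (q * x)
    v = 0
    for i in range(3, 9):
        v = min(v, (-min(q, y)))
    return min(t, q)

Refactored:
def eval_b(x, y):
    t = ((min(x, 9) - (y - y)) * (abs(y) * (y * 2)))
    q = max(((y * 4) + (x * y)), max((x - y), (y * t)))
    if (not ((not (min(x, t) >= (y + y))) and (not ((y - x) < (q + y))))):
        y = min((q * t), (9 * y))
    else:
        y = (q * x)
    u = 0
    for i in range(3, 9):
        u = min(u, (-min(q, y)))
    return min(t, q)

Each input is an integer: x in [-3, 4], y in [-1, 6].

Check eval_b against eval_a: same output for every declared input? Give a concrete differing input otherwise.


Side by side, the visible changes include: boolean connective usage differs, and local variable names differ.
Tracing x=4, y=0: eval_a: t := 0 | q := 4 | ((min(x, t) >= (y + y)) or ((y - x) < (q + y))): true | y := 0 | v := 0 | iter i=3: | v := 0 | iter i=4: | v := 0 | iter i=5: | v := 0 | iter i=6: | v := 0 | iter i=7: | v := 0 | iter i=8: | v := 0 | result 0 | eval_b: t := 0 | q := 4 | (not ((not (min(x, t) >= (y + y))) and (not ((y - x) < (q + y))))): true | y := 0 | u := 0 | iter i=3: | u := 0 | iter i=4: | u := 0 | iter i=5: | u := 0 | iter i=6: | u := 0 | iter i=7: | u := 0 | iter i=8: | u := 0 | result 0 — matching result 0.
Checked all 64 inputs in the declared domain: the outputs agree on every one.
verdict: equivalent
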